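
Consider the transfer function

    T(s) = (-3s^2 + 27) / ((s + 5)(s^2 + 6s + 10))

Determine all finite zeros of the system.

Set the numerator to zero: -3s^2 + 27 = 0, i.e. -3·(s^2 - 9) = 0.
Factoring: (s - 3)(s + 3) = 0.

s = 3, -3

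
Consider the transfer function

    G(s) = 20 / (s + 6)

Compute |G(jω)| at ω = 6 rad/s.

Substitute s = j6: numerator = 20, denominator = 6 + j6.
|G(j6)| = |20| / |6 + j6| = 20 / 8.4853 ≈ 2.357.

|G(j6)| ≈ 2.357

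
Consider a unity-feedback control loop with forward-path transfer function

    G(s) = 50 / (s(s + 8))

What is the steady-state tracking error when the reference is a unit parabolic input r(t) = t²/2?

G(s) has one pole at the origin.
This is a Type 1 system; Ka = lim_{s→0} s^2·G(s) = 0, so the steady-state error for a parabola input is infinite.

e_ss = ∞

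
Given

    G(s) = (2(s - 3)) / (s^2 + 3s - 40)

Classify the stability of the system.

unstable

The denominator s^2 + 3s - 40 factors as (s + 8)(s - 5), giving poles at s = -8, 5.
Since the pole(s) at s = 5 lie in the right half-plane, the system is unstable.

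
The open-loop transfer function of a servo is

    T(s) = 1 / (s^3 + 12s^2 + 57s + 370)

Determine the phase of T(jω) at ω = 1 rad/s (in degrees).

At s = j1: numerator = 1, denominator = 358 + j56.
∠T = ∠num − ∠den = 0° − (8.8904°) = -8.890°.

∠T(j1) ≈ -8.890°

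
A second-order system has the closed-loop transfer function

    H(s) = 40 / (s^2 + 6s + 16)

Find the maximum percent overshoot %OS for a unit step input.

%OS ≈ 2.84%

Comparing s^2 + 6s + 16 to s^2 + 2ζωₙs + ωₙ²: ωₙ = 4 rad/s and ζ = 6/(2·4) = 0.75.
%OS = 100·exp(−πζ/√(1−ζ²)) = 100·exp(−π·0.75/√(1−0.75²)) ≈ 2.84%.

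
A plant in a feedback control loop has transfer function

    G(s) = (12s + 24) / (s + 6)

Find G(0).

Set s = 0: G(0) = (24) / (6) = 4.

G(0) = 4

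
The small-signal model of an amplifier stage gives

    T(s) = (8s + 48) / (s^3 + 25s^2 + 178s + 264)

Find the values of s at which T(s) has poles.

s = -12, -2, -11

The poles are the roots of the denominator s^3 + 25s^2 + 178s + 264 = 0.
Trying s = -12: the polynomial evaluates to 0, so (s + 12) is a factor.
Dividing out leaves s^2 + 13s + 22 = 0.
Factoring the quadratic: (s + 2)(s + 11) = 0.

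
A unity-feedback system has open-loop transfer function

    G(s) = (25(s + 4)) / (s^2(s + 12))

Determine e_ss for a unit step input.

e_ss = 0

G(s) has 2 poles at the origin.
This is a Type 2 system; for a step input the steady-state error is zero.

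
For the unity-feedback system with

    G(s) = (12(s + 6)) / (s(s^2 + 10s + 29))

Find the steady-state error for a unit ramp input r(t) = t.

e_ss = 0.4028

G(s) has one pole at the origin.
This is a Type 1 system. Kv = lim_{s→0} s·G(s) = 72/29.
e_ss = 1/Kv = 1/(72/29) = 29/72 ≈ 0.4028.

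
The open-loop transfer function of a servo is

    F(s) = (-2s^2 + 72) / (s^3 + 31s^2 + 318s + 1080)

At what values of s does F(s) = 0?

Set the numerator to zero: -2s^2 + 72 = 0, i.e. -2·(s^2 - 36) = 0.
Factoring: (s - 6)(s + 6) = 0.

s = 6, -6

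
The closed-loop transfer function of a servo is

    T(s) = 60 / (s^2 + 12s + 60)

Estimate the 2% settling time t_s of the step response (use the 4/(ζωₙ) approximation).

Comparing s^2 + 12s + 60 to s^2 + 2ζωₙs + ωₙ²: ωₙ = √60 ≈ 7.746 rad/s and ζ = 12/(2·√60) ≈ 0.7746.
ζωₙ = 12/2 = 6, so t_s ≈ 4/(ζωₙ) = 4/6 ≈ 0.6667 s.

t_s ≈ 0.6667 s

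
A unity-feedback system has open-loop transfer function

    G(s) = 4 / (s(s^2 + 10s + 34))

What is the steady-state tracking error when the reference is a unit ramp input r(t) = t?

e_ss = 8.500

G(s) has one pole at the origin.
This is a Type 1 system. Kv = lim_{s→0} s·G(s) = 4/34 = 2/17.
e_ss = 1/Kv = 1/(2/17) = 17/2 ≈ 8.500.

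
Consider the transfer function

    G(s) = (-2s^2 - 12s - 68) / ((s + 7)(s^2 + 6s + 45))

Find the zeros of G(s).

s = -3 ± 5j

Set the numerator to zero: -2s^2 - 12s - 68 = 0, i.e. -2·(s^2 + 6s + 34) = 0.
Factoring: (s^2 + 6s + 34) = 0.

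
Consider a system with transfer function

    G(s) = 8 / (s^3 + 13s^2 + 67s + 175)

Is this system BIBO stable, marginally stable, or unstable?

The denominator s^3 + 13s^2 + 67s + 175 factors as (s^2 + 6s + 25)(s + 7), giving poles at s = -3 + 4j, -3 - 4j, -7.
Since all poles lie strictly in the left half-plane, the system is stable.

stable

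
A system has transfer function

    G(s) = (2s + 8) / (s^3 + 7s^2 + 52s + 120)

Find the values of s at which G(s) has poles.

The poles are the roots of the denominator s^3 + 7s^2 + 52s + 120 = 0.
Trying s = -3: the polynomial evaluates to 0, so (s + 3) is a factor.
Dividing out leaves s^2 + 4s + 40 = 0.
The quadratic formula then gives s = -2 ± 6j.

s = -2 ± 6j, -3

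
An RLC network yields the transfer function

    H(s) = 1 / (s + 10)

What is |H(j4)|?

|H(j4)| ≈ 0.09285

Substitute s = j4: numerator = 1, denominator = 10 + j4.
|H(j4)| = |1| / |10 + j4| = 1 / 10.770 ≈ 0.09285.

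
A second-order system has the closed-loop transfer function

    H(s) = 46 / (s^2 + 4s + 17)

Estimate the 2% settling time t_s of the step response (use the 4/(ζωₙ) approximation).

Comparing s^2 + 4s + 17 to s^2 + 2ζωₙs + ωₙ²: ωₙ = √17 ≈ 4.123 rad/s and ζ = 4/(2·√17) ≈ 0.4851.
ζωₙ = 4/2 = 2, so t_s ≈ 4/(ζωₙ) = 4/2 = 2 s.

t_s ≈ 2 s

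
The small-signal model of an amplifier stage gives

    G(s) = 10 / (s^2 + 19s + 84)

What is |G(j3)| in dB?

Substitute s = j3: numerator = 10, denominator = 75 + j57.
|G(j3)| = |10| / |75 + j57| = 10 / 94.202 ≈ 0.1062.
In decibels: 20·log₁₀(0.1062) ≈ -19.5 dB.

|G(j3)|_dB ≈ -19.5 dB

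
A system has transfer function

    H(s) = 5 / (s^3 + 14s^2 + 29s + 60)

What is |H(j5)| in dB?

Substitute s = j5: numerator = 5, denominator = -290 + j20.
|H(j5)| = |5| / |-290 + j20| = 5 / 290.69 ≈ 0.01720.
In decibels: 20·log₁₀(0.01720) ≈ -35.3 dB.

|H(j5)|_dB ≈ -35.3 dB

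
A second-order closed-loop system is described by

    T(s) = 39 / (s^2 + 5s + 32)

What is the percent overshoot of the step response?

Comparing s^2 + 5s + 32 to s^2 + 2ζωₙs + ωₙ²: ωₙ = √32 ≈ 5.657 rad/s and ζ = 5/(2·√32) ≈ 0.4419.
%OS = 100·exp(−πζ/√(1−ζ²)) = 100·exp(−π·0.4419/√(1−0.4419²)) ≈ 21.3%.

%OS ≈ 21.3%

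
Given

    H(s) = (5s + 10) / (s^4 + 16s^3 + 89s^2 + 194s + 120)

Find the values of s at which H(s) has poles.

The poles are the roots of the denominator s^4 + 16s^3 + 89s^2 + 194s + 120 = 0.
Trying s = -6: the polynomial evaluates to 0, so (s + 6) is a factor.
Dividing out leaves s^3 + 10s^2 + 29s + 20 = 0.
This factors further as (s + 4)(s + 5)(s + 1) = 0.

s = -6, -4, -5, -1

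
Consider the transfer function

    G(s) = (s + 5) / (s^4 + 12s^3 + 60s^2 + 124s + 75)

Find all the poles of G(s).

The poles are the roots of the denominator s^4 + 12s^3 + 60s^2 + 124s + 75 = 0.
Trying s = -1: the polynomial evaluates to 0, so (s + 1) is a factor.
Dividing out leaves s^3 + 11s^2 + 49s + 75 = 0.
This factors further as (s + 3)(s^2 + 8s + 25) = 0.

s = -1, -3, -4 + 3j, -4 - 3j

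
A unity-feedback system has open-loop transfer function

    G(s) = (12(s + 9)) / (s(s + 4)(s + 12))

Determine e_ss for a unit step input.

e_ss = 0

G(s) has one pole at the origin.
This is a Type 1 system; for a step input the steady-state error is zero.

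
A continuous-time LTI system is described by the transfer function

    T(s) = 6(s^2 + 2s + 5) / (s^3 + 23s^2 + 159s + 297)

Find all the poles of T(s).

s = -3, -11, -9

The poles are the roots of the denominator s^3 + 23s^2 + 159s + 297 = 0.
Trying s = -3: the polynomial evaluates to 0, so (s + 3) is a factor.
Dividing out leaves s^2 + 20s + 99 = 0.
Factoring the quadratic: (s + 11)(s + 9) = 0.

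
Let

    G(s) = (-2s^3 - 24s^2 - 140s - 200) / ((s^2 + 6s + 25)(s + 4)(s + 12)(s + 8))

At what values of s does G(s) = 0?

Set the numerator to zero: -2s^3 - 24s^2 - 140s - 200 = 0, i.e. -2·(s^3 + 12s^2 + 70s + 100) = 0.
Factoring: (s + 2)(s^2 + 10s + 50) = 0.

s = -2, -5 + 5j, -5 - 5j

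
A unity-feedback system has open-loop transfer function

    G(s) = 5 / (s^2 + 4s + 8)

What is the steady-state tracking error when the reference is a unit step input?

G(s) has no poles at the origin.
This is a Type 0 system. Kp = lim_{s→0} G(s) = 5/8.
e_ss = 1/(1 + Kp) = 1/(1 + 5/8) = 8/13 ≈ 0.6154.

e_ss = 0.6154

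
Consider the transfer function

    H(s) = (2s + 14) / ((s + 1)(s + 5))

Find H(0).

H(0) = 14/5 ≈ 2.800

Set s = 0: H(0) = (14) / (5) = 14/5.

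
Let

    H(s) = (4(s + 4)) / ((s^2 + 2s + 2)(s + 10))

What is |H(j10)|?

|H(j10)| ≈ 0.03046

Substitute s = j10: numerator = 16 + j40, denominator = -1180 - j780.
|H(j10)| = |16 + j40| / |-1180 - j780| = 43.081 / 1414.5 ≈ 0.03046.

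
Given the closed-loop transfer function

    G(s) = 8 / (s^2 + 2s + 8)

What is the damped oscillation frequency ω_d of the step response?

Comparing s^2 + 2s + 8 to s^2 + 2ζωₙs + ωₙ²: ωₙ = √8 ≈ 2.828 rad/s and ζ = 2/(2·√8) ≈ 0.3536.
ζωₙ = 2/2 = 1, so ω_d = ωₙ√(1−ζ²) = √(ωₙ² − (ζωₙ)²) = √(8 − 1²) = √7 ≈ 2.646 rad/s.

ω_d ≈ 2.646 rad/s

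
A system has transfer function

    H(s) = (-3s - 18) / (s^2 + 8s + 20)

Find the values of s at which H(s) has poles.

The poles are the roots of the denominator s^2 + 8s + 20 = 0.
Using the quadratic formula: s = (-8 ± √(-16))/2 = -4 ± 2j.

s = -4 + 2j, -4 - 2j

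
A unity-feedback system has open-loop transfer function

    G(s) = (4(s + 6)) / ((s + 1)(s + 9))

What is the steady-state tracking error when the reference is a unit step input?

G(s) has no poles at the origin.
This is a Type 0 system. Kp = lim_{s→0} G(s) = 24/9 = 8/3.
e_ss = 1/(1 + Kp) = 1/(1 + 8/3) = 3/11 ≈ 0.2727.

e_ss = 0.2727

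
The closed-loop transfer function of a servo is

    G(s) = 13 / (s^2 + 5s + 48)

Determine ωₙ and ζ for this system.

ωₙ ≈ 6.928 rad/s, ζ ≈ 0.3608

Compare the denominator to the standard form s^2 + 2ζωₙs + ωₙ².
ωₙ² = 48, so ωₙ = √48 ≈ 6.928 rad/s.
2ζωₙ = 5, so ζ = 5/(2·√48) ≈ 0.3608.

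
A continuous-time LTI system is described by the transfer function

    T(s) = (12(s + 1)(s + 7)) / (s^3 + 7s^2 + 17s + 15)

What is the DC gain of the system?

Set s = 0: T(0) = (84) / (15) = 28/5.

T(0) = 28/5 ≈ 5.600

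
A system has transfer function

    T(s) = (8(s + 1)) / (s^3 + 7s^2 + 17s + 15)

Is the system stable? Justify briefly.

stable

The denominator s^3 + 7s^2 + 17s + 15 factors as (s + 3)(s^2 + 4s + 5), giving poles at s = -3, -2 + j, -2 - j.
Since all poles lie strictly in the left half-plane, the system is stable.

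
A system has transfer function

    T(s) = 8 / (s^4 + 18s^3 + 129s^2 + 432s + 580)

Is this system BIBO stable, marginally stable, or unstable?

The denominator s^4 + 18s^3 + 129s^2 + 432s + 580 factors as (s^2 + 10s + 29)(s^2 + 8s + 20), giving poles at s = -5 ± 2j, -4 ± 2j.
Since all poles lie strictly in the left half-plane, the system is stable.

stable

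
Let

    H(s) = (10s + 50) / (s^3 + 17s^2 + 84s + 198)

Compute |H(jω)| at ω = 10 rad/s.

Substitute s = j10: numerator = 50 + j100, denominator = -1502 - j160.
|H(j10)| = |50 + j100| / |-1502 - j160| = 111.80 / 1510.5 ≈ 0.07402.

|H(j10)| ≈ 0.07402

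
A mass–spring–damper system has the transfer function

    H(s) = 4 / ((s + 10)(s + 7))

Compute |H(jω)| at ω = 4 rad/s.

Substitute s = j4: numerator = 4, denominator = 54 + j68.
|H(j4)| = |4| / |54 + j68| = 4 / 86.833 ≈ 0.04607.

|H(j4)| ≈ 0.04607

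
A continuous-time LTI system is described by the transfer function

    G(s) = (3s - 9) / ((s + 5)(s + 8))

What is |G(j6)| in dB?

Substitute s = j6: numerator = -9 + j18, denominator = 4 + j78.
|G(j6)| = |-9 + j18| / |4 + j78| = 20.125 / 78.102 ≈ 0.2577.
In decibels: 20·log₁₀(0.2577) ≈ -11.8 dB.

|G(j6)|_dB ≈ -11.8 dB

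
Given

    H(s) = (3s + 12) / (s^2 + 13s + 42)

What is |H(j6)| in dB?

Substitute s = j6: numerator = 12 + j18, denominator = 6 + j78.
|H(j6)| = |12 + j18| / |6 + j78| = 21.633 / 78.230 ≈ 0.2765.
In decibels: 20·log₁₀(0.2765) ≈ -11.2 dB.

|H(j6)|_dB ≈ -11.2 dB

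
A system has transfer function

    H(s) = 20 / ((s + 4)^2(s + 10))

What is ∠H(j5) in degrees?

∠H(j5) ≈ -129.2°

At s = j5: numerator = 20, denominator = -290 + j355.
∠H = ∠num − ∠den = 0° − (129.25°) = -129.2°.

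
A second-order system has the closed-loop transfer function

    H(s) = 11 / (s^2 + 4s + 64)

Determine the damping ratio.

ζ = 0.25

Compare the denominator to the standard form s^2 + 2ζωₙs + ωₙ².
ωₙ² = 64, so ωₙ = 8 rad/s.
2ζωₙ = 4, so ζ = 4/(2·8) = 0.25.
With ζ = 0.25 the response is underdamped.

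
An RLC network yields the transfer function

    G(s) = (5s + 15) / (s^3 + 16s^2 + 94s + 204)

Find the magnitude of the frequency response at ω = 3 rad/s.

Substitute s = j3: numerator = 15 + j15, denominator = 60 + j255.
|G(j3)| = |15 + j15| / |60 + j255| = 21.213 / 261.96 ≈ 0.08098.

|G(j3)| ≈ 0.08098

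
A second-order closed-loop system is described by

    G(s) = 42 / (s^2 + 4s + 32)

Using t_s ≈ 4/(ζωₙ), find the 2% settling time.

t_s ≈ 2 s

Comparing s^2 + 4s + 32 to s^2 + 2ζωₙs + ωₙ²: ωₙ = √32 ≈ 5.657 rad/s and ζ = 4/(2·√32) ≈ 0.3536.
ζωₙ = 4/2 = 2, so t_s ≈ 4/(ζωₙ) = 4/2 = 2 s.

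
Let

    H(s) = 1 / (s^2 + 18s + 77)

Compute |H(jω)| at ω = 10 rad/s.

|H(j10)| ≈ 0.005511

Substitute s = j10: numerator = 1, denominator = -23 + j180.
|H(j10)| = |1| / |-23 + j180| = 1 / 181.46 ≈ 0.005511.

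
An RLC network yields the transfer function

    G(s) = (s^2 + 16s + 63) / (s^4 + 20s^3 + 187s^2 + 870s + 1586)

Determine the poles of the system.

The poles are the roots of the denominator s^4 + 20s^3 + 187s^2 + 870s + 1586 = 0.
No real roots exist; factor into two real quadratics: (s^2 + 10s + 61)(s^2 + 10s + 26) = 0.
Each quadratic gives a conjugate pair via the quadratic formula.

s = -5 + 6j, -5 - 6j, -5 + j, -5 - j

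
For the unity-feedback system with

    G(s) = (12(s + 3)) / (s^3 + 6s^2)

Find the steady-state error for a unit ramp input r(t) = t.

e_ss = 0

G(s) has 2 poles at the origin.
This is a Type 2 system; for a ramp input the steady-state error is zero.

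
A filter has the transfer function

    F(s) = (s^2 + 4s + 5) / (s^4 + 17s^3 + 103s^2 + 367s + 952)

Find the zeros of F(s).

s = -2 ± j

Set the numerator to zero: s^2 + 4s + 5 = 0.
Factoring: (s^2 + 4s + 5) = 0.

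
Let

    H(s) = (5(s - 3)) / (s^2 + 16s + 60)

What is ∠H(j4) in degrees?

At s = j4: numerator = -15 + j20, denominator = 44 + j64.
∠H = ∠num − ∠den = 126.87° − (55.491°) = 71.38°.

∠H(j4) ≈ 71.38°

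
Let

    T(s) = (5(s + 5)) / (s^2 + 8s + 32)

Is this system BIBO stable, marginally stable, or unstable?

The poles can be read from the denominator factors: s = -4 + 4j, -4 - 4j.
Since all poles lie strictly in the left half-plane, the system is stable.

stable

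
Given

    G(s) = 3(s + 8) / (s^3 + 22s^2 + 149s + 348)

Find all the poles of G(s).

The poles are the roots of the denominator s^3 + 22s^2 + 149s + 348 = 0.
Trying s = -12: the polynomial evaluates to 0, so (s + 12) is a factor.
Dividing out leaves s^2 + 10s + 29 = 0.
The quadratic formula then gives s = -5 ± 2j.

s = -5 ± 2j, -12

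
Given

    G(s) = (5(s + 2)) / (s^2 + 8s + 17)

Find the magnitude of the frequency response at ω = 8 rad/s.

|G(j8)| ≈ 0.5193

Substitute s = j8: numerator = 10 + j40, denominator = -47 + j64.
|G(j8)| = |10 + j40| / |-47 + j64| = 41.231 / 79.404 ≈ 0.5193.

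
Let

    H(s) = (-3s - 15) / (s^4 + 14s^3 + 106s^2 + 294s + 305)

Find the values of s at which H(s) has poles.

s = -2 ± j, -5 ± 6j

The poles are the roots of the denominator s^4 + 14s^3 + 106s^2 + 294s + 305 = 0.
No real roots exist; factor into two real quadratics: (s^2 + 4s + 5)(s^2 + 10s + 61) = 0.
Each quadratic gives a conjugate pair via the quadratic formula.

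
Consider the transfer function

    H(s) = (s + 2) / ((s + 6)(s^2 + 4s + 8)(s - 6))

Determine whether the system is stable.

unstable

The poles can be read from the denominator factors: s = -6, -2 + 2j, -2 - 2j, 6.
Since the pole(s) at s = 6 lie in the right half-plane, the system is unstable.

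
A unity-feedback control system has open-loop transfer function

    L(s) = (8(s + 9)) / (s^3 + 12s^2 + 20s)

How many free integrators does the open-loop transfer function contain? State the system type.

Type 1

The denominator has 1 factor of s at the origin (free integrator), so this is a Type 1 system.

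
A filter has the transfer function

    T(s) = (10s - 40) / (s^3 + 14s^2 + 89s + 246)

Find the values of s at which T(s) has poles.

The poles are the roots of the denominator s^3 + 14s^2 + 89s + 246 = 0.
Trying s = -6: the polynomial evaluates to 0, so (s + 6) is a factor.
Dividing out leaves s^2 + 8s + 41 = 0.
The quadratic formula then gives s = -4 ± 5j.

s = -4 + 5j, -4 - 5j, -6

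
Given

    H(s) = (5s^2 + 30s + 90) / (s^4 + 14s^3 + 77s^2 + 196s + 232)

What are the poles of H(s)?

s = -5 + 2j, -5 - 2j, -2 + 2j, -2 - 2j

The poles are the roots of the denominator s^4 + 14s^3 + 77s^2 + 196s + 232 = 0.
No real roots exist; factor into two real quadratics: (s^2 + 10s + 29)(s^2 + 4s + 8) = 0.
Each quadratic gives a conjugate pair via the quadratic formula.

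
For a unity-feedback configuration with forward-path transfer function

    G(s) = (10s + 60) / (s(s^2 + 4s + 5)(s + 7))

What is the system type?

The denominator has 1 factor of s at the origin (free integrator), so this is a Type 1 system.

Type 1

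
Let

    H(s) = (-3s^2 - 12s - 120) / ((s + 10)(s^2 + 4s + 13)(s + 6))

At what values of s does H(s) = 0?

s = -2 ± 6j

Set the numerator to zero: -3s^2 - 12s - 120 = 0, i.e. -3·(s^2 + 4s + 40) = 0.
Factoring: (s^2 + 4s + 40) = 0.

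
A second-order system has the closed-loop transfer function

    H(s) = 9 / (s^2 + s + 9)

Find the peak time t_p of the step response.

t_p ≈ 1.062 s

Comparing s^2 + s + 9 to s^2 + 2ζωₙs + ωₙ²: ωₙ = 3 rad/s and ζ = 1/(2·3) ≈ 0.1667.
ζωₙ = 1/2 = 0.5, so ω_d = ωₙ√(1−ζ²) = √(ωₙ² − (ζωₙ)²) = √(9 − 0.5²) = √8.75 ≈ 2.958 rad/s.
t_p = π/ω_d = π/2.958 ≈ 1.062 s.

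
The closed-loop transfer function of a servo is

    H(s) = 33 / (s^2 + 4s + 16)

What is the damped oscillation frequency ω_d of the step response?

Comparing s^2 + 4s + 16 to s^2 + 2ζωₙs + ωₙ²: ωₙ = 4 rad/s and ζ = 4/(2·4) = 0.5.
ζωₙ = 4/2 = 2, so ω_d = ωₙ√(1−ζ²) = √(ωₙ² − (ζωₙ)²) = √(16 − 2²) = √12 ≈ 3.464 rad/s.

ω_d ≈ 3.464 rad/s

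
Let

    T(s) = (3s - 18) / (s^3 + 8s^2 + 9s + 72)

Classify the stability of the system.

marginally stable

The denominator s^3 + 8s^2 + 9s + 72 factors as (s^2 + 9)(s + 8), giving poles at s = ±3j, -8.
Since the simple pole(s) at s = ±3j lie on the jω-axis with none in the right half-plane, the system is marginally stable.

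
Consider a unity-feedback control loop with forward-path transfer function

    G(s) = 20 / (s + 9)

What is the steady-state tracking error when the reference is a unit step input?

G(s) has no poles at the origin.
This is a Type 0 system. Kp = lim_{s→0} G(s) = 20/9.
e_ss = 1/(1 + Kp) = 1/(1 + 20/9) = 9/29 ≈ 0.3103.

e_ss = 0.3103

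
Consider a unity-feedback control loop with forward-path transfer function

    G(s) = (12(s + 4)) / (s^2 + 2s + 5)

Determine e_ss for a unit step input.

G(s) has no poles at the origin.
This is a Type 0 system. Kp = lim_{s→0} G(s) = 48/5.
e_ss = 1/(1 + Kp) = 1/(1 + 48/5) = 5/53 ≈ 0.09434.

e_ss = 0.09434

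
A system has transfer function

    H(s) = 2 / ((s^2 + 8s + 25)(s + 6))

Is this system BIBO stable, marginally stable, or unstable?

The poles can be read from the denominator factors: s = -4 ± 3j, -6.
Since all poles lie strictly in the left half-plane, the system is stable.

stable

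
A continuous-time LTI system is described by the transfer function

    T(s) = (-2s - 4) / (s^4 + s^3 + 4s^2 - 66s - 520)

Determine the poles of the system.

s = -1 + 5j, -1 - 5j, 5, -4

The poles are the roots of the denominator s^4 + s^3 + 4s^2 - 66s - 520 = 0.
Trying s = 5: the polynomial evaluates to 0, so (s - 5) is a factor.
Dividing out leaves s^3 + 6s^2 + 34s + 104 = 0.
This factors further as (s^2 + 2s + 26)(s + 4) = 0.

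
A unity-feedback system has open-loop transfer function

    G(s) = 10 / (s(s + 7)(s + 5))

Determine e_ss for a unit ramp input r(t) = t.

e_ss = 3.500

G(s) has one pole at the origin.
This is a Type 1 system. Kv = lim_{s→0} s·G(s) = 10/35 = 2/7.
e_ss = 1/Kv = 1/(2/7) = 7/2 ≈ 3.500.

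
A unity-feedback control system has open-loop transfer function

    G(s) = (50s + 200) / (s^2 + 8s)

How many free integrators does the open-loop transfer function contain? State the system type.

Type 1

Factor s from the denominator: s^2 + 8s = s·(s + 8).
There is 1 pole at the origin, so the system is Type 1.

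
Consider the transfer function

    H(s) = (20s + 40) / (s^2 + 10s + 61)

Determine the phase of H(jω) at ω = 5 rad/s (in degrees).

∠H(j5) ≈ 13.95°

At s = j5: numerator = 40 + j100, denominator = 36 + j50.
∠H = ∠num − ∠den = 68.199° − (54.246°) = 13.95°.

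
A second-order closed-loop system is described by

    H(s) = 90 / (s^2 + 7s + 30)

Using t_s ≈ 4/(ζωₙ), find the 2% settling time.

Comparing s^2 + 7s + 30 to s^2 + 2ζωₙs + ωₙ²: ωₙ = √30 ≈ 5.477 rad/s and ζ = 7/(2·√30) ≈ 0.6390.
ζωₙ = 7/2 = 3.5, so t_s ≈ 4/(ζωₙ) = 4/3.5 ≈ 1.143 s.

t_s ≈ 1.143 s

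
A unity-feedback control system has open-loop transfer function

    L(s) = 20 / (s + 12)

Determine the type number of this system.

Type 0

The denominator has no factor of s at the origin — no free integrator — so this is a Type 0 system.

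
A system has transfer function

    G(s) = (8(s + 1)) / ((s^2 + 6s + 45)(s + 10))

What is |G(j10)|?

|G(j10)| ≈ 0.06985

Substitute s = j10: numerator = 8 + j80, denominator = -1150 + j50.
|G(j10)| = |8 + j80| / |-1150 + j50| = 80.399 / 1151.1 ≈ 0.06985.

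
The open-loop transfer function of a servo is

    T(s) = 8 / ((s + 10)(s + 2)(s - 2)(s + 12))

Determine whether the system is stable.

unstable

The poles can be read from the denominator factors: s = -10, -2, 2, -12.
Since the pole(s) at s = 2 lie in the right half-plane, the system is unstable.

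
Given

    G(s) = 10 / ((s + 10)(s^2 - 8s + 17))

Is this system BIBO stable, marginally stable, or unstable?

unstable

The poles can be read from the denominator factors: s = -10, 4 + j, 4 - j.
Since the pole(s) at s = 4 ± j lie in the right half-plane, the system is unstable.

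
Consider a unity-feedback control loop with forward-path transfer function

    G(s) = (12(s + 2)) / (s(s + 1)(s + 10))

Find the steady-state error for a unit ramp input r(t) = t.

e_ss = 0.4167

G(s) has one pole at the origin.
This is a Type 1 system. Kv = lim_{s→0} s·G(s) = 24/10 = 12/5.
e_ss = 1/Kv = 1/(12/5) = 5/12 ≈ 0.4167.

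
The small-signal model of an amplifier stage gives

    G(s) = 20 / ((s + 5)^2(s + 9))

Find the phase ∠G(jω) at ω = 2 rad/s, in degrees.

∠G(j2) ≈ -56.13°

At s = j2: numerator = 20, denominator = 149 + j222.
∠G = ∠num − ∠den = 0° − (56.132°) = -56.13°.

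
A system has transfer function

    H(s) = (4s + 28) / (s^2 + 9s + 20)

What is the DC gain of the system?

Set s = 0: H(0) = (28) / (20) = 7/5.

H(0) = 7/5 ≈ 1.400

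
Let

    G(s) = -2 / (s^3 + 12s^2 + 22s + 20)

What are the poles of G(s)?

s = -10, -1 ± j

The poles are the roots of the denominator s^3 + 12s^2 + 22s + 20 = 0.
Trying s = -10: the polynomial evaluates to 0, so (s + 10) is a factor.
Dividing out leaves s^2 + 2s + 2 = 0.
The quadratic formula then gives s = -1 ± 1j.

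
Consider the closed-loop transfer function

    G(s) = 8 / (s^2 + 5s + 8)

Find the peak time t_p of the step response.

Comparing s^2 + 5s + 8 to s^2 + 2ζωₙs + ωₙ²: ωₙ = √8 ≈ 2.828 rad/s and ζ = 5/(2·√8) ≈ 0.8839.
ζωₙ = 5/2 = 2.5, so ω_d = ωₙ√(1−ζ²) = √(ωₙ² − (ζωₙ)²) = √(8 − 2.5²) = √1.75 ≈ 1.323 rad/s.
t_p = π/ω_d = π/1.323 ≈ 2.375 s.

t_p ≈ 2.375 s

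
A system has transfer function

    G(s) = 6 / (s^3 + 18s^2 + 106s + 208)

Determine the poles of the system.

s = -5 + j, -5 - j, -8

The poles are the roots of the denominator s^3 + 18s^2 + 106s + 208 = 0.
Trying s = -8: the polynomial evaluates to 0, so (s + 8) is a factor.
Dividing out leaves s^2 + 10s + 26 = 0.
The quadratic formula then gives s = -5 ± 1j.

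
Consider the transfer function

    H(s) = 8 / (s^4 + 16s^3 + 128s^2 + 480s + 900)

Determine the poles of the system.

The poles are the roots of the denominator s^4 + 16s^3 + 128s^2 + 480s + 900 = 0.
No real roots exist; factor into two real quadratics: (s^2 + 10s + 50)(s^2 + 6s + 18) = 0.
Each quadratic gives a conjugate pair via the quadratic formula.

s = -5 + 5j, -5 - 5j, -3 + 3j, -3 - 3j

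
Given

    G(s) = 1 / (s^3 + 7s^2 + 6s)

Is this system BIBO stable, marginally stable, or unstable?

marginally stable

The denominator s^3 + 7s^2 + 6s factors as s(s + 1)(s + 6), giving poles at s = 0, -1, -6.
Since the simple pole(s) at s = 0 lie on the jω-axis with none in the right half-plane, the system is marginally stable.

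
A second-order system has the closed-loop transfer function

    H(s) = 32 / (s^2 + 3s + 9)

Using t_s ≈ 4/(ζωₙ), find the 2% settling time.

Comparing s^2 + 3s + 9 to s^2 + 2ζωₙs + ωₙ²: ωₙ = 3 rad/s and ζ = 3/(2·3) = 0.5.
ζωₙ = 3/2 = 1.5, so t_s ≈ 4/(ζωₙ) = 4/1.5 ≈ 2.667 s.

t_s ≈ 2.667 s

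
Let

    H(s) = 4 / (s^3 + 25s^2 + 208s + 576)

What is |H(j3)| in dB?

|H(j3)|_dB ≈ -44.8 dB

Substitute s = j3: numerator = 4, denominator = 351 + j597.
|H(j3)| = |4| / |351 + j597| = 4 / 692.54 ≈ 0.005776.
In decibels: 20·log₁₀(0.005776) ≈ -44.8 dB.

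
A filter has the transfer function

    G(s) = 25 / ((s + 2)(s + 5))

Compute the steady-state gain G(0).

At s = 0 each factor (s + a) contributes a and each (s^2 + bs + c) contributes c.
G(0) = 25·1 / ((2) · (5)) = 25/10 = 5/2.

G(0) = 5/2 ≈ 2.500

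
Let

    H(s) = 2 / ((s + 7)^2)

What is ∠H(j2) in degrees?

At s = j2: numerator = 2, denominator = 45 + j28.
∠H = ∠num − ∠den = 0° − (31.891°) = -31.89°.

∠H(j2) ≈ -31.89°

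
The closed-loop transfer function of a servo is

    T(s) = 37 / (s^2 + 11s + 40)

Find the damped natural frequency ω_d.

Comparing s^2 + 11s + 40 to s^2 + 2ζωₙs + ωₙ²: ωₙ = √40 ≈ 6.325 rad/s and ζ = 11/(2·√40) ≈ 0.8696.
ζωₙ = 11/2 = 5.5, so ω_d = ωₙ√(1−ζ²) = √(ωₙ² − (ζωₙ)²) = √(40 − 5.5²) = √9.75 ≈ 3.122 rad/s.

ω_d ≈ 3.122 rad/s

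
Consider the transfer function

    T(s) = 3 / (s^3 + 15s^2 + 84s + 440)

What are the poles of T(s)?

The poles are the roots of the denominator s^3 + 15s^2 + 84s + 440 = 0.
Trying s = -11: the polynomial evaluates to 0, so (s + 11) is a factor.
Dividing out leaves s^2 + 4s + 40 = 0.
The quadratic formula then gives s = -2 ± 6j.

s = -2 ± 6j, -11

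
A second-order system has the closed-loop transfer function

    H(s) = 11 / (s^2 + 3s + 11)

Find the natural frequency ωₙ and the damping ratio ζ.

ωₙ ≈ 3.317 rad/s, ζ ≈ 0.4523

Compare the denominator to the standard form s^2 + 2ζωₙs + ωₙ².
ωₙ² = 11, so ωₙ = √11 ≈ 3.317 rad/s.
2ζωₙ = 3, so ζ = 3/(2·√11) ≈ 0.4523.
With ζ = 0.4523 the response is underdamped.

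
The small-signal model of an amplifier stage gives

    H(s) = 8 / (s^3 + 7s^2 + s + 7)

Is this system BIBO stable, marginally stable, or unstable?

The denominator s^3 + 7s^2 + s + 7 factors as (s^2 + 1)(s + 7), giving poles at s = j, -j, -7.
Since the simple pole(s) at s = j, -j lie on the jω-axis with none in the right half-plane, the system is marginally stable.

marginally stable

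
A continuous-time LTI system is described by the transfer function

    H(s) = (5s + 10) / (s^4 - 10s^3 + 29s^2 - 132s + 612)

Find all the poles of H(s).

The poles are the roots of the denominator s^4 - 10s^3 + 29s^2 - 132s + 612 = 0.
Trying s = 6: the polynomial evaluates to 0, so (s - 6) is a factor.
Dividing out leaves s^3 - 4s^2 + 5s - 102 = 0.
This factors further as (s^2 + 2s + 17)(s - 6) = 0.

s = -1 ± 4j, 6, 6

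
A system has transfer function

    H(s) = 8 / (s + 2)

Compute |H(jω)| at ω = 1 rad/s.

Substitute s = j1: numerator = 8, denominator = 2 + j1.
|H(j1)| = |8| / |2 + j1| = 8 / 2.2361 ≈ 3.578.

|H(j1)| ≈ 3.578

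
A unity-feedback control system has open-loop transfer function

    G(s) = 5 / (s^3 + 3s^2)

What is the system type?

Type 2

The denominator has 2 factors of s at the origin (free integrators), so this is a Type 2 system.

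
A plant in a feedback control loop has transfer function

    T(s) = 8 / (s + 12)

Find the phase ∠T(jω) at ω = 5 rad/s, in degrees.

∠T(j5) ≈ -22.62°

At s = j5: numerator = 8, denominator = 12 + j5.
∠T = ∠num − ∠den = 0° − (22.620°) = -22.62°.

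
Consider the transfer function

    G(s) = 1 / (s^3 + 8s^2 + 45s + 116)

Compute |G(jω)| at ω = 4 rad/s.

|G(j4)| ≈ 0.008575

Substitute s = j4: numerator = 1, denominator = -12 + j116.
|G(j4)| = |1| / |-12 + j116| = 1 / 116.62 ≈ 0.008575.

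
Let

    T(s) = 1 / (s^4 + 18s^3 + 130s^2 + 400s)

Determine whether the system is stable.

marginally stable

The denominator s^4 + 18s^3 + 130s^2 + 400s factors as s(s^2 + 10s + 50)(s + 8), giving poles at s = 0, -5 ± 5j, -8.
Since the simple pole(s) at s = 0 lie on the jω-axis with none in the right half-plane, the system is marginally stable.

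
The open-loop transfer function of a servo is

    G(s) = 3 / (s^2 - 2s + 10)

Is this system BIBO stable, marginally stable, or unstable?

The denominator s^2 - 2s + 10 factors as (s^2 - 2s + 10), giving poles at s = 1 + 3j, 1 - 3j.
Since the pole(s) at s = 1 ± 3j lie in the right half-plane, the system is unstable.

unstable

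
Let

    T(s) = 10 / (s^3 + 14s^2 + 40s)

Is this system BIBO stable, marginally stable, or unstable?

marginally stable

The denominator s^3 + 14s^2 + 40s factors as s(s + 10)(s + 4), giving poles at s = 0, -10, -4.
Since the simple pole(s) at s = 0 lie on the jω-axis with none in the right half-plane, the system is marginally stable.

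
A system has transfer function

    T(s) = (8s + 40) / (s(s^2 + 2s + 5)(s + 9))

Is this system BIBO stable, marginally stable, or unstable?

marginally stable

The poles can be read from the denominator factors: s = 0, -1 ± 2j, -9.
Since the simple pole(s) at s = 0 lie on the jω-axis with none in the right half-plane, the system is marginally stable.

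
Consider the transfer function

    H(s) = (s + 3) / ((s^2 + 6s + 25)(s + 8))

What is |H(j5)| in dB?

|H(j5)|_dB ≈ -33.7 dB

Substitute s = j5: numerator = 3 + j5, denominator = -150 + j240.
|H(j5)| = |3 + j5| / |-150 + j240| = 5.8310 / 283.02 ≈ 0.02060.
In decibels: 20·log₁₀(0.02060) ≈ -33.7 dB.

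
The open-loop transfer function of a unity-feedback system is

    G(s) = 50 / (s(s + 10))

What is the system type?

Type 1

The denominator has 1 factor of s at the origin (free integrator), so this is a Type 1 system.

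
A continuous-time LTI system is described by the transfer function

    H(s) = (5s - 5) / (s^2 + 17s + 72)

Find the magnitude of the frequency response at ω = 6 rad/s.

Substitute s = j6: numerator = -5 + j30, denominator = 36 + j102.
|H(j6)| = |-5 + j30| / |36 + j102| = 30.414 / 108.17 ≈ 0.2812.

|H(j6)| ≈ 0.2812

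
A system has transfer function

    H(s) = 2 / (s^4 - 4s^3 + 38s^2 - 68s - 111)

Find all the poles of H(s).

s = 1 + 6j, 1 - 6j, -1, 3

The poles are the roots of the denominator s^4 - 4s^3 + 38s^2 - 68s - 111 = 0.
Trying s = -1: the polynomial evaluates to 0, so (s + 1) is a factor.
Dividing out leaves s^3 - 5s^2 + 43s - 111 = 0.
This factors further as (s^2 - 2s + 37)(s - 3) = 0.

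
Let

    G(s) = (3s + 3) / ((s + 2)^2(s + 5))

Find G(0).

G(0) = 3/20 ≈ 0.1500

Set s = 0: G(0) = (3) / (20) = 3/20.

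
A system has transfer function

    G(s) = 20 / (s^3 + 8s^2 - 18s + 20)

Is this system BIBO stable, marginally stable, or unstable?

The denominator s^3 + 8s^2 - 18s + 20 factors as (s + 10)(s^2 - 2s + 2), giving poles at s = -10, 1 + j, 1 - j.
Since the pole(s) at s = 1 + j, 1 - j lie in the right half-plane, the system is unstable.

unstable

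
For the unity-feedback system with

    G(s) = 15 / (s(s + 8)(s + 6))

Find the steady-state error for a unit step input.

G(s) has one pole at the origin.
This is a Type 1 system; for a step input the steady-state error is zero.

e_ss = 0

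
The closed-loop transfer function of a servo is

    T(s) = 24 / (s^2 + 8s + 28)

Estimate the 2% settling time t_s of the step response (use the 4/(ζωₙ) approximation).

t_s ≈ 1 s

Comparing s^2 + 8s + 28 to s^2 + 2ζωₙs + ωₙ²: ωₙ = √28 ≈ 5.292 rad/s and ζ = 8/(2·√28) ≈ 0.7559.
ζωₙ = 8/2 = 4, so t_s ≈ 4/(ζωₙ) = 4/4 = 1 s.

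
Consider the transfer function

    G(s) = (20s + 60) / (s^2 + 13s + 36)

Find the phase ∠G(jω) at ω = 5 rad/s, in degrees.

At s = j5: numerator = 60 + j100, denominator = 11 + j65.
∠G = ∠num − ∠den = 59.036° − (80.395°) = -21.36°.

∠G(j5) ≈ -21.36°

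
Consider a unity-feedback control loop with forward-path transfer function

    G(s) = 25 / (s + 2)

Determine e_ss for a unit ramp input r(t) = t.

G(s) has no poles at the origin.
This is a Type 0 system; Kv = lim_{s→0} s·G(s) = 0, so the steady-state error for a ramp input is infinite.

e_ss = ∞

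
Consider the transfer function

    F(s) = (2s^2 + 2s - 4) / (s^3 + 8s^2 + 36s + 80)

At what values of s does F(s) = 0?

s = 1, -2

Set the numerator to zero: 2s^2 + 2s - 4 = 0, i.e. 2·(s^2 + s - 2) = 0.
Factoring: (s - 1)(s + 2) = 0.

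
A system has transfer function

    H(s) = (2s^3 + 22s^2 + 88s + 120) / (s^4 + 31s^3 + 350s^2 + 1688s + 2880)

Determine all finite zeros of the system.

s = -3, -4 ± 2j

Set the numerator to zero: 2s^3 + 22s^2 + 88s + 120 = 0, i.e. 2·(s^3 + 11s^2 + 44s + 60) = 0.
Factoring: (s + 3)(s^2 + 8s + 20) = 0.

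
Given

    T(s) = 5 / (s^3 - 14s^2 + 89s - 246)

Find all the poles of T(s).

s = 4 ± 5j, 6

The poles are the roots of the denominator s^3 - 14s^2 + 89s - 246 = 0.
Trying s = 6: the polynomial evaluates to 0, so (s - 6) is a factor.
Dividing out leaves s^2 - 8s + 41 = 0.
The quadratic formula then gives s = 4 ± 5j.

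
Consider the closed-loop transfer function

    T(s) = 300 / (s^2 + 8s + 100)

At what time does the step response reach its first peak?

Comparing s^2 + 8s + 100 to s^2 + 2ζωₙs + ωₙ²: ωₙ = 10 rad/s and ζ = 8/(2·10) = 0.4.
ζωₙ = 8/2 = 4, so ω_d = ωₙ√(1−ζ²) = √(ωₙ² − (ζωₙ)²) = √(100 − 4²) = √84 ≈ 9.165 rad/s.
t_p = π/ω_d = π/9.165 ≈ 0.3428 s.

t_p ≈ 0.3428 s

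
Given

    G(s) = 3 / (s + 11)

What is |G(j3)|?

|G(j3)| ≈ 0.2631

Substitute s = j3: numerator = 3, denominator = 11 + j3.
|G(j3)| = |3| / |11 + j3| = 3 / 11.402 ≈ 0.2631.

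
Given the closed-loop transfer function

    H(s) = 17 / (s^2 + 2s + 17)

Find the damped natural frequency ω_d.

Comparing s^2 + 2s + 17 to s^2 + 2ζωₙs + ωₙ²: ωₙ = √17 ≈ 4.123 rad/s and ζ = 2/(2·√17) ≈ 0.2425.
ζωₙ = 2/2 = 1, so ω_d = ωₙ√(1−ζ²) = √(ωₙ² − (ζωₙ)²) = √(17 − 1²) = √16 = 4 rad/s.

ω_d = 4 rad/s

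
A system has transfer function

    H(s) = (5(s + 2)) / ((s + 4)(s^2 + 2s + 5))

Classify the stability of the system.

The poles can be read from the denominator factors: s = -4, -1 ± 2j.
Since all poles lie strictly in the left half-plane, the system is stable.

stable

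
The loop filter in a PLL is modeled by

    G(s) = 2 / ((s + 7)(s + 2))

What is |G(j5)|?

Substitute s = j5: numerator = 2, denominator = -11 + j45.
|G(j5)| = |2| / |-11 + j45| = 2 / 46.325 ≈ 0.04317.

|G(j5)| ≈ 0.04317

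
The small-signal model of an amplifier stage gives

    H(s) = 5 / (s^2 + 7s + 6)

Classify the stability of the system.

stable

The denominator s^2 + 7s + 6 factors as (s + 6)(s + 1), giving poles at s = -6, -1.
Since all poles lie strictly in the left half-plane, the system is stable.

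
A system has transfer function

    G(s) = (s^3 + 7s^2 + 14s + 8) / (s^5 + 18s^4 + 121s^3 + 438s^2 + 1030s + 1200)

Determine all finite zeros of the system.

Set the numerator to zero: s^3 + 7s^2 + 14s + 8 = 0.
Factoring: (s + 4)(s + 2)(s + 1) = 0.

s = -4, -2, -1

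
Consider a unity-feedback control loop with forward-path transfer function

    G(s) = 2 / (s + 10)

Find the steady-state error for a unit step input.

G(s) has no poles at the origin.
This is a Type 0 system. Kp = lim_{s→0} G(s) = 2/10 = 1/5.
e_ss = 1/(1 + Kp) = 1/(1 + 1/5) = 5/6 ≈ 0.8333.

e_ss = 0.8333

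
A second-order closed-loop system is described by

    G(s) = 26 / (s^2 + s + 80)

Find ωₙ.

ωₙ ≈ 8.944 rad/s

Compare the denominator to the standard form s^2 + 2ζωₙs + ωₙ².
ωₙ² = 80, so ωₙ = √80 ≈ 8.944 rad/s.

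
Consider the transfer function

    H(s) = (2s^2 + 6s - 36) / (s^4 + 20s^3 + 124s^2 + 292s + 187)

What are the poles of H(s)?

The poles are the roots of the denominator s^4 + 20s^3 + 124s^2 + 292s + 187 = 0.
Trying s = -1: the polynomial evaluates to 0, so (s + 1) is a factor.
Dividing out leaves s^3 + 19s^2 + 105s + 187 = 0.
This factors further as (s^2 + 8s + 17)(s + 11) = 0.

s = -1, -4 ± j, -11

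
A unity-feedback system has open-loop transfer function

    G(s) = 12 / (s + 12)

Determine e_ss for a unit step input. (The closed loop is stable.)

G(s) has no poles at the origin.
This is a Type 0 system. Kp = lim_{s→0} G(s) = 12/12 = 1.
e_ss = 1/(1 + Kp) = 1/(1 + 1) = 1/2 ≈ 0.5000.

e_ss = 0.5000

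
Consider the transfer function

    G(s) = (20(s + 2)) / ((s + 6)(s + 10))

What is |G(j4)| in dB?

|G(j4)|_dB ≈ 1.23 dB

Substitute s = j4: numerator = 40 + j80, denominator = 44 + j64.
|G(j4)| = |40 + j80| / |44 + j64| = 89.443 / 77.666 ≈ 1.152.
In decibels: 20·log₁₀(1.152) ≈ 1.23 dB.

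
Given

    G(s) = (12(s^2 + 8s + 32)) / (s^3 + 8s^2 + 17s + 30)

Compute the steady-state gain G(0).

Set s = 0: G(0) = (384) / (30) = 64/5.

G(0) = 64/5 ≈ 12.80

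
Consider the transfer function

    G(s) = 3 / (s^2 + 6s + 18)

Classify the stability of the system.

stable

The denominator s^2 + 6s + 18 factors as (s^2 + 6s + 18), giving poles at s = -3 + 3j, -3 - 3j.
Since all poles lie strictly in the left half-plane, the system is stable.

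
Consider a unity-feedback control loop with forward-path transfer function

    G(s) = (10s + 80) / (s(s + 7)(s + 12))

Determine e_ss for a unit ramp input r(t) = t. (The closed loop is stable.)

e_ss = 1.050

G(s) has one pole at the origin.
This is a Type 1 system. Kv = lim_{s→0} s·G(s) = 80/84 = 20/21.
e_ss = 1/Kv = 1/(20/21) = 21/20 ≈ 1.050.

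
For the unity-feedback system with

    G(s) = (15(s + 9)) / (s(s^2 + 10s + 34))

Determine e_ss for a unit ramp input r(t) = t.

G(s) has one pole at the origin.
This is a Type 1 system. Kv = lim_{s→0} s·G(s) = 135/34.
e_ss = 1/Kv = 1/(135/34) = 34/135 ≈ 0.2519.

e_ss = 0.2519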